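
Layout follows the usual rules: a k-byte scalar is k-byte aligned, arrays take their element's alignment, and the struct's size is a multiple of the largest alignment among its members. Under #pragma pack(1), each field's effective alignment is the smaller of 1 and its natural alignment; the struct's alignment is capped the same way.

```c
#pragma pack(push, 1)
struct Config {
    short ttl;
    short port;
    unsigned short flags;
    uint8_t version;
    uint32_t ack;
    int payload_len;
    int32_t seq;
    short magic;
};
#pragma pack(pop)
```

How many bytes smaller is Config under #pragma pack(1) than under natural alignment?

natural layout:
  @0: ttl [2B, align 2] → 2
  @2: port [2B, align 2] → 4
  @4: flags [2B, align 2] → 6
  @6: version [1B, align 1] → 7
  +1 pad (align 4)
  @8: ack [4B, align 4] → 12
  @12: payload_len [4B, align 4] → 16
  @16: seq [4B, align 4] → 20
  @20: magic [2B, align 2] → 22
  +2 tail pad (align 4)
  size 24, align 4
packed(1) layout:
  @0: ttl [2B, align 1] → 2
  @2: port [2B, align 1] → 4
  @4: flags [2B, align 1] → 6
  @6: version [1B, align 1] → 7
  @7: ack [4B, align 1] → 11
  @11: payload_len [4B, align 1] → 15
  @15: seq [4B, align 1] → 19
  @19: magic [2B, align 1] → 21
  size 21, align 1
24 − 21 = 3

3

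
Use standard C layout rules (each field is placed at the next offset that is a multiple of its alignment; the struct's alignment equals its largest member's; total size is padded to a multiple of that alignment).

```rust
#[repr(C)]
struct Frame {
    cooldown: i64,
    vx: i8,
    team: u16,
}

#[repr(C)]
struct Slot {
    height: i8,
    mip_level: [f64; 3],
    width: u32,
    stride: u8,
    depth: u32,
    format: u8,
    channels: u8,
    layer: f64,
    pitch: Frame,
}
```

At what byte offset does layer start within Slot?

48

Frame: 0..8  cooldown  (8B, 8-aligned); 8..9  vx  (1B, 1-aligned); 9..10  -- padding (1B); 10..12  team  (2B, 2-aligned); 12..16  -- tail padding (4B); sizeof = 16, alignof = 8
0..1  height  (1B, 1-aligned)
1..8  -- padding (7B)
8..32  mip_level  (24B, 8-aligned)
32..36  width  (4B, 4-aligned)
36..37  stride  (1B, 1-aligned)
37..40  -- padding (3B)
40..44  depth  (4B, 4-aligned)
44..45  format  (1B, 1-aligned)
45..46  channels  (1B, 1-aligned)
46..48  -- padding (2B)
48..56  layer  (8B, 8-aligned)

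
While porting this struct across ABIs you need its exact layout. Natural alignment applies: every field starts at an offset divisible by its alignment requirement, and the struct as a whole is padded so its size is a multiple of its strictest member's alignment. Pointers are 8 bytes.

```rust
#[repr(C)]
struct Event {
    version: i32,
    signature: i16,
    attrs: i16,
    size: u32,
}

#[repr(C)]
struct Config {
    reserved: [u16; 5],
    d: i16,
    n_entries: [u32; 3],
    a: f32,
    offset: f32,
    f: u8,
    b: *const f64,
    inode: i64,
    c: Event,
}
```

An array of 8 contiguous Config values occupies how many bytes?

Event: @0: version [4B, align 4] → 4; @4: signature [2B, align 2] → 6; @6: attrs [2B, align 2] → 8; @8: size [4B, align 4] → 12; size 12, align 4
@0: reserved [10B, align 2] → 10
@10: d [2B, align 2] → 12
@12: n_entries [12B, align 4] → 24
@24: a [4B, align 4] → 28
@28: offset [4B, align 4] → 32
@32: f [1B, align 1] → 33
+7 pad (align 8)
@40: b [8B, align 8] → 48
@48: inode [8B, align 8] → 56
@56: c [12B, align 4] → 68
+4 tail pad (align 8)
size 72, align 8
array of 8: 8 × 72 = 576

576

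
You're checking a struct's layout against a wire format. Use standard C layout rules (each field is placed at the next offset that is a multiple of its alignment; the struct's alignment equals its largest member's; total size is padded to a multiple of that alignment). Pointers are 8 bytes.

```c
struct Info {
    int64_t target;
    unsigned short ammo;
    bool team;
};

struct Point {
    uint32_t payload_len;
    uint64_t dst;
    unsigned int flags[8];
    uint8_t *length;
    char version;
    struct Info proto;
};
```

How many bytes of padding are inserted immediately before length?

0

Info: target at 0 (size 8, align 8) → ends 8; ammo at 8 (size 2, align 2) → ends 10; team at 10 (size 1, align 1) → ends 11; tail pad 5 to reach multiple of 8; total 16 bytes, alignment 8
payload_len at 0 (size 4, align 4) → ends 4
pad 4 to align 8 for dst
dst at 8 (size 8, align 8) → ends 16
flags at 16 (size 32, align 4) → ends 48
length at 48 (size 8, align 8) → ends 56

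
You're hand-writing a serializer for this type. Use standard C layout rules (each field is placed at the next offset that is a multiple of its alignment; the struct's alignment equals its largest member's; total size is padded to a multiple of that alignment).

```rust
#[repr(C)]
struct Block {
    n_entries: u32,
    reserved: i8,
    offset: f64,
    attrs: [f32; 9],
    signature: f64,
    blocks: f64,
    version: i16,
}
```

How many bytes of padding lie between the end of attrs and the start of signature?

0..4  n_entries  (4B, 4-aligned)
4..5  reserved  (1B, 1-aligned)
5..8  -- padding (3B)
8..16  offset  (8B, 8-aligned)
16..52  attrs  (36B, 4-aligned)
52..56  -- padding (4B)
56..64  signature  (8B, 8-aligned)

4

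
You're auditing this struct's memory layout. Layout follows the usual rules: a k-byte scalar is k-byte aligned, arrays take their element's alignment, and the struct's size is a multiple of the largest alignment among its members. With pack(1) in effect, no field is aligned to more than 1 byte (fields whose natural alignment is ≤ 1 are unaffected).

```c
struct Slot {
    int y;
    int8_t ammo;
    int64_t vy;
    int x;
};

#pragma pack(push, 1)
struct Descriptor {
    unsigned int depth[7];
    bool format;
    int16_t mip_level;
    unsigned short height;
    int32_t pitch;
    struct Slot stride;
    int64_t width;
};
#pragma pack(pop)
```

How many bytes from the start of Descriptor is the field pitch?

33

Slot: @0: y [4B, align 4] → 4; @4: ammo [1B, align 1] → 5; +3 pad (align 8); @8: vy [8B, align 8] → 16; @16: x [4B, align 4] → 20; +4 tail pad (align 8); size 24, align 8
@0: depth [28B, align 1] → 28
@28: format [1B, align 1] → 29
@29: mip_level [2B, align 1] → 31
@31: height [2B, align 1] → 33
@33: pitch [4B, align 1] → 37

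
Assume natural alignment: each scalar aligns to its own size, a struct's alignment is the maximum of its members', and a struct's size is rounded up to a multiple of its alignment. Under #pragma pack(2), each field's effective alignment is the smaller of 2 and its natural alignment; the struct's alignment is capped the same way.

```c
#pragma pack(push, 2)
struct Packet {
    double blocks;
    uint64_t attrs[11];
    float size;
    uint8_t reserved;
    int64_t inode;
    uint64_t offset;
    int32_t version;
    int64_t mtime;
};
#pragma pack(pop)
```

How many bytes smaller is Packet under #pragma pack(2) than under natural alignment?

6

natural layout:
  @0: blocks [8B, align 8] → 8
  @8: attrs [88B, align 8] → 96
  @96: size [4B, align 4] → 100
  @100: reserved [1B, align 1] → 101
  +3 pad (align 8)
  @104: inode [8B, align 8] → 112
  @112: offset [8B, align 8] → 120
  @120: version [4B, align 4] → 124
  +4 pad (align 8)
  @128: mtime [8B, align 8] → 136
  size 136, align 8
packed(2) layout:
  @0: blocks [8B, align 2] → 8
  @8: attrs [88B, align 2] → 96
  @96: size [4B, align 2] → 100
  @100: reserved [1B, align 1] → 101
  +1 pad (align 2)
  @102: inode [8B, align 2] → 110
  @110: offset [8B, align 2] → 118
  @118: version [4B, align 2] → 122
  @122: mtime [8B, align 2] → 130
  size 130, align 2
136 − 130 = 6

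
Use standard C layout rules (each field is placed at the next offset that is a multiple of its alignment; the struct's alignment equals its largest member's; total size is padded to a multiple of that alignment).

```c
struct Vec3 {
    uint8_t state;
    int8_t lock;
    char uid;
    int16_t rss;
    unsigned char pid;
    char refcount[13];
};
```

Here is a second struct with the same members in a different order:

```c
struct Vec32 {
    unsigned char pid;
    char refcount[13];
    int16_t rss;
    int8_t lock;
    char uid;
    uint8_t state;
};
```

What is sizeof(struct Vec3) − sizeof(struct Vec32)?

@0: state [1B, align 1] → 1
@1: lock [1B, align 1] → 2
@2: uid [1B, align 1] → 3
+1 pad (align 2)
@4: rss [2B, align 2] → 6
@6: pid [1B, align 1] → 7
@7: refcount [13B, align 1] → 20
size 20, align 2
— Vec32 —
@0: pid [1B, align 1] → 1
@1: refcount [13B, align 1] → 14
@14: rss [2B, align 2] → 16
@16: lock [1B, align 1] → 17
@17: uid [1B, align 1] → 18
@18: state [1B, align 1] → 19
+1 tail pad (align 2)
size 20, align 2
20 − 20 = 0

0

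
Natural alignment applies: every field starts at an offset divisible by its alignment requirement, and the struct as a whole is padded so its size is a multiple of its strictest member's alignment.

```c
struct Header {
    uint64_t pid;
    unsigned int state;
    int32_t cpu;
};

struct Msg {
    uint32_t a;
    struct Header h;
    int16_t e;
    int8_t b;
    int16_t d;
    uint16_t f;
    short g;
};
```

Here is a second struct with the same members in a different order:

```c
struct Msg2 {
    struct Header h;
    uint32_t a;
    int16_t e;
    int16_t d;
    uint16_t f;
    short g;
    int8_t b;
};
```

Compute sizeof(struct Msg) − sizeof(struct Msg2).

Header: pid at 0 (size 8, align 8) → ends 8; state at 8 (size 4, align 4) → ends 12; cpu at 12 (size 4, align 4) → ends 16; total 16 bytes, alignment 8
a at 0 (size 4, align 4) → ends 4
pad 4 to align 8 for h
h at 8 (size 16, align 8) → ends 24
e at 24 (size 2, align 2) → ends 26
b at 26 (size 1, align 1) → ends 27
pad 1 to align 2 for d
d at 28 (size 2, align 2) → ends 30
f at 30 (size 2, align 2) → ends 32
g at 32 (size 2, align 2) → ends 34
tail pad 6 to reach multiple of 8
total 40 bytes, alignment 8
— Msg2 —
h at 0 (size 16, align 8) → ends 16
a at 16 (size 4, align 4) → ends 20
e at 20 (size 2, align 2) → ends 22
d at 22 (size 2, align 2) → ends 24
f at 24 (size 2, align 2) → ends 26
g at 26 (size 2, align 2) → ends 28
b at 28 (size 1, align 1) → ends 29
tail pad 3 to reach multiple of 8
total 32 bytes, alignment 8
40 − 32 = 8

8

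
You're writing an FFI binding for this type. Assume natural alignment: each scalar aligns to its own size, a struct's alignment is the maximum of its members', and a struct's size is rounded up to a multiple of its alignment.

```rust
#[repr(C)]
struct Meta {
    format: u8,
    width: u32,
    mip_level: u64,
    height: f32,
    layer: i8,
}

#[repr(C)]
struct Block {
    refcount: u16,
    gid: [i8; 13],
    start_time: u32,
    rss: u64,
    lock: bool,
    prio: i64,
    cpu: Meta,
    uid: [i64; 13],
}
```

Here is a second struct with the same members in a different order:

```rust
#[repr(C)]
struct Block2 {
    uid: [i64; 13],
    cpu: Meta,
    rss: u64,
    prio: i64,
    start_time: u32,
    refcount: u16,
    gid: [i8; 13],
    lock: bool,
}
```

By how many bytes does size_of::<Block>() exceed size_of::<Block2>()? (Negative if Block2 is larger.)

Meta: format at 0 (size 1, align 1) → ends 1; pad 3 to align 4 for width; width at 4 (size 4, align 4) → ends 8; mip_level at 8 (size 8, align 8) → ends 16; height at 16 (size 4, align 4) → ends 20; layer at 20 (size 1, align 1) → ends 21; tail pad 3 to reach multiple of 8; total 24 bytes, alignment 8
refcount at 0 (size 2, align 2) → ends 2
gid at 2 (size 13, align 1) → ends 15
pad 1 to align 4 for start_time
start_time at 16 (size 4, align 4) → ends 20
pad 4 to align 8 for rss
rss at 24 (size 8, align 8) → ends 32
lock at 32 (size 1, align 1) → ends 33
pad 7 to align 8 for prio
prio at 40 (size 8, align 8) → ends 48
cpu at 48 (size 24, align 8) → ends 72
uid at 72 (size 104, align 8) → ends 176
total 176 bytes, alignment 8
— Block2 —
uid at 0 (size 104, align 8) → ends 104
cpu at 104 (size 24, align 8) → ends 128
rss at 128 (size 8, align 8) → ends 136
prio at 136 (size 8, align 8) → ends 144
start_time at 144 (size 4, align 4) → ends 148
refcount at 148 (size 2, align 2) → ends 150
gid at 150 (size 13, align 1) → ends 163
lock at 163 (size 1, align 1) → ends 164
tail pad 4 to reach multiple of 8
total 168 bytes, alignment 8
176 − 168 = 8

8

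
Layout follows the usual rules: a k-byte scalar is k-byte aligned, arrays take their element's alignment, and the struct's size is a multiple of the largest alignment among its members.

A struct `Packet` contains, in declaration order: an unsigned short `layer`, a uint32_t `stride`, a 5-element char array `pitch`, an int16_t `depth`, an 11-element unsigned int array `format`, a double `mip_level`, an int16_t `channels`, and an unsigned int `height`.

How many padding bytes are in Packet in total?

9

0..2  layer  (2B, 2-aligned)
2..4  -- padding (2B)
4..8  stride  (4B, 4-aligned)
8..13  pitch  (5B, 1-aligned)
13..14  -- padding (1B)
14..16  depth  (2B, 2-aligned)
16..60  format  (44B, 4-aligned)
60..64  -- padding (4B)
64..72  mip_level  (8B, 8-aligned)
72..74  channels  (2B, 2-aligned)
74..76  -- padding (2B)
76..80  height  (4B, 4-aligned)
sizeof = 80, alignof = 8
data bytes 71, size 80 → padding 9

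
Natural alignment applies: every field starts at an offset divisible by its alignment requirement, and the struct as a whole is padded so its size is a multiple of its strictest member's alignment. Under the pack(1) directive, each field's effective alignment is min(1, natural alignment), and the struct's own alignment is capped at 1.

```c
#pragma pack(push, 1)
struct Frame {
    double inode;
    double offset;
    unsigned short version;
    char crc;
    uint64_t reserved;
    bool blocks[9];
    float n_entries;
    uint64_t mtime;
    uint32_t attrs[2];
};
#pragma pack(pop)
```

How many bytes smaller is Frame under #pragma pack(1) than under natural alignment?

natural layout:
  0..8  inode  (8B, 8-aligned)
  8..16  offset  (8B, 8-aligned)
  16..18  version  (2B, 2-aligned)
  18..19  crc  (1B, 1-aligned)
  19..24  -- padding (5B)
  24..32  reserved  (8B, 8-aligned)
  32..41  blocks  (9B, 1-aligned)
  41..44  -- padding (3B)
  44..48  n_entries  (4B, 4-aligned)
  48..56  mtime  (8B, 8-aligned)
  56..64  attrs  (8B, 4-aligned)
  sizeof = 64, alignof = 8
packed(1) layout:
  0..8  inode  (8B, 1-aligned)
  8..16  offset  (8B, 1-aligned)
  16..18  version  (2B, 1-aligned)
  18..19  crc  (1B, 1-aligned)
  19..27  reserved  (8B, 1-aligned)
  27..36  blocks  (9B, 1-aligned)
  36..40  n_entries  (4B, 1-aligned)
  40..48  mtime  (8B, 1-aligned)
  48..56  attrs  (8B, 1-aligned)
  sizeof = 56, alignof = 1
64 − 56 = 8

8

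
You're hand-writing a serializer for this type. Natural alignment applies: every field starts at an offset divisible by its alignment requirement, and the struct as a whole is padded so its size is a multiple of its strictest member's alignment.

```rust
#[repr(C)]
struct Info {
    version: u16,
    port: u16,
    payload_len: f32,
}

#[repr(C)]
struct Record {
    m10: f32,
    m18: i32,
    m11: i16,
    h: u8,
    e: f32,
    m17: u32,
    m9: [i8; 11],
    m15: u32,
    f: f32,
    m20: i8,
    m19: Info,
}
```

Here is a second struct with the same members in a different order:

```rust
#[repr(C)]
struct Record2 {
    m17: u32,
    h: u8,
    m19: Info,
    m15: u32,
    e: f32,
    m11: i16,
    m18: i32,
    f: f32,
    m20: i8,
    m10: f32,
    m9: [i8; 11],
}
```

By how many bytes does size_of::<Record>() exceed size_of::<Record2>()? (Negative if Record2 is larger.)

Info: version at 0 (size 2, align 2) → ends 2; port at 2 (size 2, align 2) → ends 4; payload_len at 4 (size 4, align 4) → ends 8; total 8 bytes, alignment 4
m10 at 0 (size 4, align 4) → ends 4
m18 at 4 (size 4, align 4) → ends 8
m11 at 8 (size 2, align 2) → ends 10
h at 10 (size 1, align 1) → ends 11
pad 1 to align 4 for e
e at 12 (size 4, align 4) → ends 16
m17 at 16 (size 4, align 4) → ends 20
m9 at 20 (size 11, align 1) → ends 31
pad 1 to align 4 for m15
m15 at 32 (size 4, align 4) → ends 36
f at 36 (size 4, align 4) → ends 40
m20 at 40 (size 1, align 1) → ends 41
pad 3 to align 4 for m19
m19 at 44 (size 8, align 4) → ends 52
total 52 bytes, alignment 4
— Record2 —
m17 at 0 (size 4, align 4) → ends 4
h at 4 (size 1, align 1) → ends 5
pad 3 to align 4 for m19
m19 at 8 (size 8, align 4) → ends 16
m15 at 16 (size 4, align 4) → ends 20
e at 20 (size 4, align 4) → ends 24
m11 at 24 (size 2, align 2) → ends 26
pad 2 to align 4 for m18
m18 at 28 (size 4, align 4) → ends 32
f at 32 (size 4, align 4) → ends 36
m20 at 36 (size 1, align 1) → ends 37
pad 3 to align 4 for m10
m10 at 40 (size 4, align 4) → ends 44
m9 at 44 (size 11, align 1) → ends 55
tail pad 1 to reach multiple of 4
total 56 bytes, alignment 4
52 − 56 = -4

-4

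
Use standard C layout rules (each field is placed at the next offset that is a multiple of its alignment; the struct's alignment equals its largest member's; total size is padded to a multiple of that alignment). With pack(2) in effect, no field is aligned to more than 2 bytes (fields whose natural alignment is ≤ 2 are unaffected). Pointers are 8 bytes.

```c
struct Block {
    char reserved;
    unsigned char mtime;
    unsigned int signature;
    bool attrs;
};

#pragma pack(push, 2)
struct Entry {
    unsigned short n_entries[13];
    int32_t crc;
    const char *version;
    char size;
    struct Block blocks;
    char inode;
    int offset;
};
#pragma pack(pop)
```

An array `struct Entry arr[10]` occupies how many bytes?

Block: reserved at 0 (size 1, align 1) → ends 1; mtime at 1 (size 1, align 1) → ends 2; pad 2 to align 4 for signature; signature at 4 (size 4, align 4) → ends 8; attrs at 8 (size 1, align 1) → ends 9; tail pad 3 to reach multiple of 4; total 12 bytes, alignment 4
n_entries at 0 (size 26, align 2) → ends 26
crc at 26 (size 4, align 2) → ends 30
version at 30 (size 8, align 2) → ends 38
size at 38 (size 1, align 1) → ends 39
pad 1 to align 2 for blocks
blocks at 40 (size 12, align 2) → ends 52
inode at 52 (size 1, align 1) → ends 53
pad 1 to align 2 for offset
offset at 54 (size 4, align 2) → ends 58
total 58 bytes, alignment 2
array of 10: 10 × 58 = 580

580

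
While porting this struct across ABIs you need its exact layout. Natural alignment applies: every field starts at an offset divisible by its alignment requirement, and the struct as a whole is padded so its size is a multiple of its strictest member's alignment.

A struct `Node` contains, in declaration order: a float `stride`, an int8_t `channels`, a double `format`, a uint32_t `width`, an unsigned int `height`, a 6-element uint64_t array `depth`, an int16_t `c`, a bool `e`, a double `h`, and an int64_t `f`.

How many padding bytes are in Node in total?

@0: stride [4B, align 4] → 4
@4: channels [1B, align 1] → 5
+3 pad (align 8)
@8: format [8B, align 8] → 16
@16: width [4B, align 4] → 20
@20: height [4B, align 4] → 24
@24: depth [48B, align 8] → 72
@72: c [2B, align 2] → 74
@74: e [1B, align 1] → 75
+5 pad (align 8)
@80: h [8B, align 8] → 88
@88: f [8B, align 8] → 96
size 96, align 8
data bytes 88, size 96 → padding 8

8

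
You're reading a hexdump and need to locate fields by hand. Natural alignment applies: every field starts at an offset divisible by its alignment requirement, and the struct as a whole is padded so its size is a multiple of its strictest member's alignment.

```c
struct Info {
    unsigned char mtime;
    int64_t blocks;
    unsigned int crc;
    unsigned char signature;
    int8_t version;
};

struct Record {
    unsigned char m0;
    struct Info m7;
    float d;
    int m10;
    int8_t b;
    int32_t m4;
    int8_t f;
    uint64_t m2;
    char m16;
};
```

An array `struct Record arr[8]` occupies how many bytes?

576

Info: @0: mtime [1B, align 1] → 1; +7 pad (align 8); @8: blocks [8B, align 8] → 16; @16: crc [4B, align 4] → 20; @20: signature [1B, align 1] → 21; @21: version [1B, align 1] → 22; +2 tail pad (align 8); size 24, align 8
@0: m0 [1B, align 1] → 1
+7 pad (align 8)
@8: m7 [24B, align 8] → 32
@32: d [4B, align 4] → 36
@36: m10 [4B, align 4] → 40
@40: b [1B, align 1] → 41
+3 pad (align 4)
@44: m4 [4B, align 4] → 48
@48: f [1B, align 1] → 49
+7 pad (align 8)
@56: m2 [8B, align 8] → 64
@64: m16 [1B, align 1] → 65
+7 tail pad (align 8)
size 72, align 8
array of 8: 8 × 72 = 576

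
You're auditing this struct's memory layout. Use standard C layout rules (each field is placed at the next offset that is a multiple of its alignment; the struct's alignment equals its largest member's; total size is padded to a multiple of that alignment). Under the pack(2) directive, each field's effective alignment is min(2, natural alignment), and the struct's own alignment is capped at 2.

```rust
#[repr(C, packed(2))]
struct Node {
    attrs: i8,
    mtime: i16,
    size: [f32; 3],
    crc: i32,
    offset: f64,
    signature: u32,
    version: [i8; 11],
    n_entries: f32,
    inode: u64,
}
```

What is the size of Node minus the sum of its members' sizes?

0..1  attrs  (1B, 1-aligned)
1..2  -- padding (1B)
2..4  mtime  (2B, 2-aligned)
4..16  size  (12B, 2-aligned)
16..20  crc  (4B, 2-aligned)
20..28  offset  (8B, 2-aligned)
28..32  signature  (4B, 2-aligned)
32..43  version  (11B, 1-aligned)
43..44  -- padding (1B)
44..48  n_entries  (4B, 2-aligned)
48..56  inode  (8B, 2-aligned)
sizeof = 56, alignof = 2
data bytes 54, size 56 → padding 2

2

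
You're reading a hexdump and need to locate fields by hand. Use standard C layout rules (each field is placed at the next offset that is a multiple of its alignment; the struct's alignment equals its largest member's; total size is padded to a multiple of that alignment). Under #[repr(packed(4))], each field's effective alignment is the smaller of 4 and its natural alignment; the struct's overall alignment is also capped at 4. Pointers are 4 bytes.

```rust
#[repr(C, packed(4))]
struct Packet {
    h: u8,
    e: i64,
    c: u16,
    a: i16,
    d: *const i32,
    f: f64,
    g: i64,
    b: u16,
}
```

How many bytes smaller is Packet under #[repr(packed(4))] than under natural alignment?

natural layout:
  0..1  h  (1B, 1-aligned)
  1..8  -- padding (7B)
  8..16  e  (8B, 8-aligned)
  16..18  c  (2B, 2-aligned)
  18..20  a  (2B, 2-aligned)
  20..24  d  (4B, 4-aligned)
  24..32  f  (8B, 8-aligned)
  32..40  g  (8B, 8-aligned)
  40..42  b  (2B, 2-aligned)
  42..48  -- tail padding (6B)
  sizeof = 48, alignof = 8
packed(4) layout:
  0..1  h  (1B, 1-aligned)
  1..4  -- padding (3B)
  4..12  e  (8B, 4-aligned)
  12..14  c  (2B, 2-aligned)
  14..16  a  (2B, 2-aligned)
  16..20  d  (4B, 4-aligned)
  20..28  f  (8B, 4-aligned)
  28..36  g  (8B, 4-aligned)
  36..38  b  (2B, 2-aligned)
  38..40  -- tail padding (2B)
  sizeof = 40, alignof = 4
48 − 40 = 8

8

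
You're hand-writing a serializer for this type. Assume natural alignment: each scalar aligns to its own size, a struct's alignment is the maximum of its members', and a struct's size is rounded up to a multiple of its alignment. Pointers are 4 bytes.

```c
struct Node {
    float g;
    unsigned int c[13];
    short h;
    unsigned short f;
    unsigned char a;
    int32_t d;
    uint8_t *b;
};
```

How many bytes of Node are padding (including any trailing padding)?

@0: g [4B, align 4] → 4
@4: c [52B, align 4] → 56
@56: h [2B, align 2] → 58
@58: f [2B, align 2] → 60
@60: a [1B, align 1] → 61
+3 pad (align 4)
@64: d [4B, align 4] → 68
@68: b [4B, align 4] → 72
size 72, align 4
data bytes 69, size 72 → padding 3

3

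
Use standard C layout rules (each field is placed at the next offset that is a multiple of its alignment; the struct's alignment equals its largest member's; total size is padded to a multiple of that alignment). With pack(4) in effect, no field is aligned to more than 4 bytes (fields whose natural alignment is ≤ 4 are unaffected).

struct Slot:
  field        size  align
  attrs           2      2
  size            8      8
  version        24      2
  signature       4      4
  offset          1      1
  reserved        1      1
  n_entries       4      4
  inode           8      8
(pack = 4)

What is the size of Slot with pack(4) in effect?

attrs at 0 (size 2, align 2) → ends 2
pad 2 to align 4 for size
size at 4 (size 8, align 4) → ends 12
version at 12 (size 24, align 2) → ends 36
signature at 36 (size 4, align 4) → ends 40
offset at 40 (size 1, align 1) → ends 41
reserved at 41 (size 1, align 1) → ends 42
pad 2 to align 4 for n_entries
n_entries at 44 (size 4, align 4) → ends 48
inode at 48 (size 8, align 4) → ends 56
total 56 bytes, alignment 4

56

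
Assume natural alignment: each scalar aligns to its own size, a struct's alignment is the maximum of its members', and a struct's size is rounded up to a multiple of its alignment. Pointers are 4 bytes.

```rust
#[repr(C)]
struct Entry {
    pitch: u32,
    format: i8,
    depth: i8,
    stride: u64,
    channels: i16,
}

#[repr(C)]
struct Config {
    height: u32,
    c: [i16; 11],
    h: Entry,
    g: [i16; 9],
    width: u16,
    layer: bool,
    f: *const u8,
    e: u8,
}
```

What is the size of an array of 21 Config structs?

1848

Entry: pitch at 0 (size 4, align 4) → ends 4; format at 4 (size 1, align 1) → ends 5; depth at 5 (size 1, align 1) → ends 6; pad 2 to align 8 for stride; stride at 8 (size 8, align 8) → ends 16; channels at 16 (size 2, align 2) → ends 18; tail pad 6 to reach multiple of 8; total 24 bytes, alignment 8
height at 0 (size 4, align 4) → ends 4
c at 4 (size 22, align 2) → ends 26
pad 6 to align 8 for h
h at 32 (size 24, align 8) → ends 56
g at 56 (size 18, align 2) → ends 74
width at 74 (size 2, align 2) → ends 76
layer at 76 (size 1, align 1) → ends 77
pad 3 to align 4 for f
f at 80 (size 4, align 4) → ends 84
e at 84 (size 1, align 1) → ends 85
tail pad 3 to reach multiple of 8
total 88 bytes, alignment 8
array of 21: 21 × 88 = 1848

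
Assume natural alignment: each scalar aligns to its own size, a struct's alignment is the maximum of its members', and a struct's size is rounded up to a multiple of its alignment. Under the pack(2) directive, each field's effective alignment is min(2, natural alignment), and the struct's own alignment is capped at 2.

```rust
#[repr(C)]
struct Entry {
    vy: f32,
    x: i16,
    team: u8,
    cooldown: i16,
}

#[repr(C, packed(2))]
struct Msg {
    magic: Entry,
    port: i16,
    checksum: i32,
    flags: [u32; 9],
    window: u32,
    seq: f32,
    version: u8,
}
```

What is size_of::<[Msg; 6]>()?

384

Entry: vy at 0 (size 4, align 4) → ends 4; x at 4 (size 2, align 2) → ends 6; team at 6 (size 1, align 1) → ends 7; pad 1 to align 2 for cooldown; cooldown at 8 (size 2, align 2) → ends 10; tail pad 2 to reach multiple of 4; total 12 bytes, alignment 4
magic at 0 (size 12, align 2) → ends 12
port at 12 (size 2, align 2) → ends 14
checksum at 14 (size 4, align 2) → ends 18
flags at 18 (size 36, align 2) → ends 54
window at 54 (size 4, align 2) → ends 58
seq at 58 (size 4, align 2) → ends 62
version at 62 (size 1, align 1) → ends 63
tail pad 1 to reach multiple of 2
total 64 bytes, alignment 2
array of 6: 6 × 64 = 384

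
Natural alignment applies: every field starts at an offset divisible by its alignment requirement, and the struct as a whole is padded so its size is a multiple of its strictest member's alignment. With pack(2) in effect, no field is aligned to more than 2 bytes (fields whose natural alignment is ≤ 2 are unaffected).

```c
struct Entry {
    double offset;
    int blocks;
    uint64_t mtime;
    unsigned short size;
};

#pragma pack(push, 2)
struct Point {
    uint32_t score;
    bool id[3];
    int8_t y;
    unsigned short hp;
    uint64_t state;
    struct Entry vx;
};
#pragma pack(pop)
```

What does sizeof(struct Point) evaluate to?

Entry: @0: offset [8B, align 8] → 8; @8: blocks [4B, align 4] → 12; +4 pad (align 8); @16: mtime [8B, align 8] → 24; @24: size [2B, align 2] → 26; +6 tail pad (align 8); size 32, align 8
@0: score [4B, align 2] → 4
@4: id [3B, align 1] → 7
@7: y [1B, align 1] → 8
@8: hp [2B, align 2] → 10
@10: state [8B, align 2] → 18
@18: vx [32B, align 2] → 50
size 50, align 2

50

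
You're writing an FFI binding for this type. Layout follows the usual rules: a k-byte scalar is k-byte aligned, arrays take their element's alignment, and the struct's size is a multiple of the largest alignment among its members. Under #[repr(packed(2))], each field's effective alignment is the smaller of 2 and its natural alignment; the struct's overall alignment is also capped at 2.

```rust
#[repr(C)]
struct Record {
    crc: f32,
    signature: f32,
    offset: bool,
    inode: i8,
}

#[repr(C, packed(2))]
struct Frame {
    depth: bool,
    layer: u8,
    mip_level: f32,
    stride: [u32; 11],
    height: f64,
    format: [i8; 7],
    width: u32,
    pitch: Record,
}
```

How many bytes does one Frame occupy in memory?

82

Record: @0: crc [4B, align 4] → 4; @4: signature [4B, align 4] → 8; @8: offset [1B, align 1] → 9; @9: inode [1B, align 1] → 10; +2 tail pad (align 4); size 12, align 4
@0: depth [1B, align 1] → 1
@1: layer [1B, align 1] → 2
@2: mip_level [4B, align 2] → 6
@6: stride [44B, align 2] → 50
@50: height [8B, align 2] → 58
@58: format [7B, align 1] → 65
+1 pad (align 2)
@66: width [4B, align 2] → 70
@70: pitch [12B, align 2] → 82
size 82, align 2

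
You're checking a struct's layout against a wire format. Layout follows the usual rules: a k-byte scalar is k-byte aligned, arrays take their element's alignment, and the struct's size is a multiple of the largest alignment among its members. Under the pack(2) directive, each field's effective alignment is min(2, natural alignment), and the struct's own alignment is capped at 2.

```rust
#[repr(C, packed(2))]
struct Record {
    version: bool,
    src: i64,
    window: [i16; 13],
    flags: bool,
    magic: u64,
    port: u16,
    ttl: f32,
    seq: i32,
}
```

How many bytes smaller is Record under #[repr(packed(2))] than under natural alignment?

natural layout:
  0..1  version  (1B, 1-aligned)
  1..8  -- padding (7B)
  8..16  src  (8B, 8-aligned)
  16..42  window  (26B, 2-aligned)
  42..43  flags  (1B, 1-aligned)
  43..48  -- padding (5B)
  48..56  magic  (8B, 8-aligned)
  56..58  port  (2B, 2-aligned)
  58..60  -- padding (2B)
  60..64  ttl  (4B, 4-aligned)
  64..68  seq  (4B, 4-aligned)
  68..72  -- tail padding (4B)
  sizeof = 72, alignof = 8
packed(2) layout:
  0..1  version  (1B, 1-aligned)
  1..2  -- padding (1B)
  2..10  src  (8B, 2-aligned)
  10..36  window  (26B, 2-aligned)
  36..37  flags  (1B, 1-aligned)
  37..38  -- padding (1B)
  38..46  magic  (8B, 2-aligned)
  46..48  port  (2B, 2-aligned)
  48..52  ttl  (4B, 2-aligned)
  52..56  seq  (4B, 2-aligned)
  sizeof = 56, alignof = 2
72 − 56 = 16

16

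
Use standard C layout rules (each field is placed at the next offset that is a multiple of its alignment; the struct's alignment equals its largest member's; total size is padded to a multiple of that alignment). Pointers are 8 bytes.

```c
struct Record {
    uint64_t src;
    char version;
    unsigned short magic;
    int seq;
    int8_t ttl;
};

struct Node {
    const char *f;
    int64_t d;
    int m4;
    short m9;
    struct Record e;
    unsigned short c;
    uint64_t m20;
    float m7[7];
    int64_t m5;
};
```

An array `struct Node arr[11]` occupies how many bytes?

Record: 0..8  src  (8B, 8-aligned); 8..9  version  (1B, 1-aligned); 9..10  -- padding (1B); 10..12  magic  (2B, 2-aligned); 12..16  seq  (4B, 4-aligned); 16..17  ttl  (1B, 1-aligned); 17..24  -- tail padding (7B); sizeof = 24, alignof = 8
0..8  f  (8B, 8-aligned)
8..16  d  (8B, 8-aligned)
16..20  m4  (4B, 4-aligned)
20..22  m9  (2B, 2-aligned)
22..24  -- padding (2B)
24..48  e  (24B, 8-aligned)
48..50  c  (2B, 2-aligned)
50..56  -- padding (6B)
56..64  m20  (8B, 8-aligned)
64..92  m7  (28B, 4-aligned)
92..96  -- padding (4B)
96..104  m5  (8B, 8-aligned)
sizeof = 104, alignof = 8
array of 11: 11 × 104 = 1144

1144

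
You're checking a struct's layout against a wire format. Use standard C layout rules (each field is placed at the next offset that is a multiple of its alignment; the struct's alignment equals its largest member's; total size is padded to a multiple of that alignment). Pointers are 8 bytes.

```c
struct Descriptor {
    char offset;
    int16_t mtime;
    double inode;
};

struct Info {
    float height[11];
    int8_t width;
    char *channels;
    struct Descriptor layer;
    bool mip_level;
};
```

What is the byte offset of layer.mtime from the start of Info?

Descriptor: offset at 0 (size 1, align 1) → ends 1; pad 1 to align 2 for mtime; mtime at 2 (size 2, align 2) → ends 4; pad 4 to align 8 for inode; inode at 8 (size 8, align 8) → ends 16; total 16 bytes, alignment 8
height at 0 (size 44, align 4) → ends 44
width at 44 (size 1, align 1) → ends 45
pad 3 to align 8 for channels
channels at 48 (size 8, align 8) → ends 56
layer at 56 (size 16, align 8) → ends 72
within Descriptor: mtime at 2
56 + 2 = 58

58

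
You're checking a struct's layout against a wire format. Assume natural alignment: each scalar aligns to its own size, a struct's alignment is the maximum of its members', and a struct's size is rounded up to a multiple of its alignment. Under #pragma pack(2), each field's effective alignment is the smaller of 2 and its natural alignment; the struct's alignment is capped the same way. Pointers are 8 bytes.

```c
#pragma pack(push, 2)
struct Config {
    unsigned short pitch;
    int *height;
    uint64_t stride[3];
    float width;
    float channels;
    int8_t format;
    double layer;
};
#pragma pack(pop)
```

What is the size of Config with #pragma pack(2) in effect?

0..2  pitch  (2B, 2-aligned)
2..10  height  (8B, 2-aligned)
10..34  stride  (24B, 2-aligned)
34..38  width  (4B, 2-aligned)
38..42  channels  (4B, 2-aligned)
42..43  format  (1B, 1-aligned)
43..44  -- padding (1B)
44..52  layer  (8B, 2-aligned)
sizeof = 52, alignof = 2

52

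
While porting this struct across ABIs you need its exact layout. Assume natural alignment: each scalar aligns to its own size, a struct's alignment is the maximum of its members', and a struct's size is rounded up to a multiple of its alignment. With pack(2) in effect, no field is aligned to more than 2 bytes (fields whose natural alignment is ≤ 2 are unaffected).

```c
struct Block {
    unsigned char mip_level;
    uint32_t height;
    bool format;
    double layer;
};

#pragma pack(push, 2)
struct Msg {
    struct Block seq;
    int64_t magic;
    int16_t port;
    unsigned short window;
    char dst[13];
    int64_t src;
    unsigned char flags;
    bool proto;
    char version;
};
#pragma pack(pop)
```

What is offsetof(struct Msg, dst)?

Block: mip_level at 0 (size 1, align 1) → ends 1; pad 3 to align 4 for height; height at 4 (size 4, align 4) → ends 8; format at 8 (size 1, align 1) → ends 9; pad 7 to align 8 for layer; layer at 16 (size 8, align 8) → ends 24; total 24 bytes, alignment 8
seq at 0 (size 24, align 2) → ends 24
magic at 24 (size 8, align 2) → ends 32
port at 32 (size 2, align 2) → ends 34
window at 34 (size 2, align 2) → ends 36
dst at 36 (size 13, align 1) → ends 49

36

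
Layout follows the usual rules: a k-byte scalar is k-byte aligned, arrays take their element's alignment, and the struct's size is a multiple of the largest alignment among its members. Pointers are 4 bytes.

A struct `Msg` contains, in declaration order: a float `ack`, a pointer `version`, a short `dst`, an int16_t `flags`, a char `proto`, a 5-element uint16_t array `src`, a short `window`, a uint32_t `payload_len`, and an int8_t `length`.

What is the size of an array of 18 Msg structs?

648

0..4  ack  (4B, 4-aligned)
4..8  version  (4B, 4-aligned)
8..10  dst  (2B, 2-aligned)
10..12  flags  (2B, 2-aligned)
12..13  proto  (1B, 1-aligned)
13..14  -- padding (1B)
14..24  src  (10B, 2-aligned)
24..26  window  (2B, 2-aligned)
26..28  -- padding (2B)
28..32  payload_len  (4B, 4-aligned)
32..33  length  (1B, 1-aligned)
33..36  -- tail padding (3B)
sizeof = 36, alignof = 4
array of 18: 18 × 36 = 648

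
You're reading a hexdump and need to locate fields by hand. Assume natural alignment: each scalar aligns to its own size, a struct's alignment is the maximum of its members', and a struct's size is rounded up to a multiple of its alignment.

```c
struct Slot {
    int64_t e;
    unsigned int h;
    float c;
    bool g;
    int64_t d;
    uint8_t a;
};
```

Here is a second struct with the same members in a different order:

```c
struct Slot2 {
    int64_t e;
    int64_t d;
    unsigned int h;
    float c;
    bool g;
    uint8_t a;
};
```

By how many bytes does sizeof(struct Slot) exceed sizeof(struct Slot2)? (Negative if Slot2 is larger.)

8

e at 0 (size 8, align 8) → ends 8
h at 8 (size 4, align 4) → ends 12
c at 12 (size 4, align 4) → ends 16
g at 16 (size 1, align 1) → ends 17
pad 7 to align 8 for d
d at 24 (size 8, align 8) → ends 32
a at 32 (size 1, align 1) → ends 33
tail pad 7 to reach multiple of 8
total 40 bytes, alignment 8
— Slot2 —
e at 0 (size 8, align 8) → ends 8
d at 8 (size 8, align 8) → ends 16
h at 16 (size 4, align 4) → ends 20
c at 20 (size 4, align 4) → ends 24
g at 24 (size 1, align 1) → ends 25
a at 25 (size 1, align 1) → ends 26
tail pad 6 to reach multiple of 8
total 32 bytes, alignment 8
40 − 32 = 8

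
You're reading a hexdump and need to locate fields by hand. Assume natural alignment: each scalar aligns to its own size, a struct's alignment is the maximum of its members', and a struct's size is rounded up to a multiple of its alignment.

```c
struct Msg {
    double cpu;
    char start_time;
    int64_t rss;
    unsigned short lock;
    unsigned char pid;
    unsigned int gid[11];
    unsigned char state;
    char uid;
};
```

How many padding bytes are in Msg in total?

0..8  cpu  (8B, 8-aligned)
8..9  start_time  (1B, 1-aligned)
9..16  -- padding (7B)
16..24  rss  (8B, 8-aligned)
24..26  lock  (2B, 2-aligned)
26..27  pid  (1B, 1-aligned)
27..28  -- padding (1B)
28..72  gid  (44B, 4-aligned)
72..73  state  (1B, 1-aligned)
73..74  uid  (1B, 1-aligned)
74..80  -- tail padding (6B)
sizeof = 80, alignof = 8
data bytes 66, size 80 → padding 14

14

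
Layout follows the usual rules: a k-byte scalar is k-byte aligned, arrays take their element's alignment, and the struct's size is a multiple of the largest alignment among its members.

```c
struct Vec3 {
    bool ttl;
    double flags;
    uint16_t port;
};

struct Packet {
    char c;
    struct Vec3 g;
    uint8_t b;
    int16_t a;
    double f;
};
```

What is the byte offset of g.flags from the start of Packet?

Vec3: 0..1  ttl  (1B, 1-aligned); 1..8  -- padding (7B); 8..16  flags  (8B, 8-aligned); 16..18  port  (2B, 2-aligned); 18..24  -- tail padding (6B); sizeof = 24, alignof = 8
0..1  c  (1B, 1-aligned)
1..8  -- padding (7B)
8..32  g  (24B, 8-aligned)
within Vec3: flags at 8
8 + 8 = 16

16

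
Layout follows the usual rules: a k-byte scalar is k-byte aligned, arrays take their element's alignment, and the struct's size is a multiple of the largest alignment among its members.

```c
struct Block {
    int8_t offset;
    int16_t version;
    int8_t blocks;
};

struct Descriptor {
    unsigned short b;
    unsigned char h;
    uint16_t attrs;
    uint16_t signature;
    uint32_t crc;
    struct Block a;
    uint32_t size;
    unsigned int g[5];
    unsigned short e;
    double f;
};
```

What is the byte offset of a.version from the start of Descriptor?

14

Block: @0: offset [1B, align 1] → 1; +1 pad (align 2); @2: version [2B, align 2] → 4; @4: blocks [1B, align 1] → 5; +1 tail pad (align 2); size 6, align 2
@0: b [2B, align 2] → 2
@2: h [1B, align 1] → 3
+1 pad (align 2)
@4: attrs [2B, align 2] → 6
@6: signature [2B, align 2] → 8
@8: crc [4B, align 4] → 12
@12: a [6B, align 2] → 18
within Block: version at 2
12 + 2 = 14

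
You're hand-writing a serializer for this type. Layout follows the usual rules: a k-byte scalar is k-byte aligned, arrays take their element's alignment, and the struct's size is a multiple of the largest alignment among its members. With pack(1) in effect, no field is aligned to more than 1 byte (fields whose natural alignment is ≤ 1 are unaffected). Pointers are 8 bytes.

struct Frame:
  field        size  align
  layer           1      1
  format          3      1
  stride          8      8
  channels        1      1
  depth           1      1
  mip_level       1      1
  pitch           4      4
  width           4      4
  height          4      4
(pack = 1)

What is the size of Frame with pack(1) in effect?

27

0..1  layer  (1B, 1-aligned)
1..4  format  (3B, 1-aligned)
4..12  stride  (8B, 1-aligned)
12..13  channels  (1B, 1-aligned)
13..14  depth  (1B, 1-aligned)
14..15  mip_level  (1B, 1-aligned)
15..19  pitch  (4B, 1-aligned)
19..23  width  (4B, 1-aligned)
23..27  height  (4B, 1-aligned)
sizeof = 27, alignof = 1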